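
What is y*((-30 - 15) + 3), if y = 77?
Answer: -3234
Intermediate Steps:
y*((-30 - 15) + 3) = 77*((-30 - 15) + 3) = 77*(-45 + 3) = 77*(-42) = -3234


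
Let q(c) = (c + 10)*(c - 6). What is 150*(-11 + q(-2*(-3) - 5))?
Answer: -9900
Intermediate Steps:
q(c) = (-6 + c)*(10 + c) (q(c) = (10 + c)*(-6 + c) = (-6 + c)*(10 + c))
150*(-11 + q(-2*(-3) - 5)) = 150*(-11 + (-60 + (-2*(-3) - 5)**2 + 4*(-2*(-3) - 5))) = 150*(-11 + (-60 + (6 - 5)**2 + 4*(6 - 5))) = 150*(-11 + (-60 + 1**2 + 4*1)) = 150*(-11 + (-60 + 1 + 4)) = 150*(-11 - 55) = 150*(-66) = -9900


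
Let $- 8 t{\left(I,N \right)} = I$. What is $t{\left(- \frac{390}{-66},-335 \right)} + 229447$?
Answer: $\frac{20191271}{88} \approx 2.2945 \cdot 10^{5}$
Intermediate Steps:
$t{\left(I,N \right)} = - \frac{I}{8}$
$t{\left(- \frac{390}{-66},-335 \right)} + 229447 = - \frac{\left(-390\right) \frac{1}{-66}}{8} + 229447 = - \frac{\left(-390\right) \left(- \frac{1}{66}\right)}{8} + 229447 = \left(- \frac{1}{8}\right) \frac{65}{11} + 229447 = - \frac{65}{88} + 229447 = \frac{20191271}{88}$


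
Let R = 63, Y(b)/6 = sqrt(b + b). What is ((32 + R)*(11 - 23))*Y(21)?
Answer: -6840*sqrt(42) ≈ -44328.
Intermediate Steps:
Y(b) = 6*sqrt(2)*sqrt(b) (Y(b) = 6*sqrt(b + b) = 6*sqrt(2*b) = 6*(sqrt(2)*sqrt(b)) = 6*sqrt(2)*sqrt(b))
((32 + R)*(11 - 23))*Y(21) = ((32 + 63)*(11 - 23))*(6*sqrt(2)*sqrt(21)) = (95*(-12))*(6*sqrt(42)) = -6840*sqrt(42)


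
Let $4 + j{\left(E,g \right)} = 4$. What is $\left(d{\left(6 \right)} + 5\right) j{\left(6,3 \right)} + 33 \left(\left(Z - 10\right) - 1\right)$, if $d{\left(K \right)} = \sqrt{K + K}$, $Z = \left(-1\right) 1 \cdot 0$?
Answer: $-363$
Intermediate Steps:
$j{\left(E,g \right)} = 0$ ($j{\left(E,g \right)} = -4 + 4 = 0$)
$Z = 0$ ($Z = \left(-1\right) 0 = 0$)
$d{\left(K \right)} = \sqrt{2} \sqrt{K}$ ($d{\left(K \right)} = \sqrt{2 K} = \sqrt{2} \sqrt{K}$)
$\left(d{\left(6 \right)} + 5\right) j{\left(6,3 \right)} + 33 \left(\left(Z - 10\right) - 1\right) = \left(\sqrt{2} \sqrt{6} + 5\right) 0 + 33 \left(\left(0 - 10\right) - 1\right) = \left(2 \sqrt{3} + 5\right) 0 + 33 \left(-10 - 1\right) = \left(5 + 2 \sqrt{3}\right) 0 + 33 \left(-11\right) = 0 - 363 = -363$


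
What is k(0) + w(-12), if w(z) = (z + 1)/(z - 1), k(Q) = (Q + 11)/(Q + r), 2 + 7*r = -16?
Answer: -803/234 ≈ -3.4316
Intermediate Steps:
r = -18/7 (r = -2/7 + (⅐)*(-16) = -2/7 - 16/7 = -18/7 ≈ -2.5714)
k(Q) = (11 + Q)/(-18/7 + Q) (k(Q) = (Q + 11)/(Q - 18/7) = (11 + Q)/(-18/7 + Q))
w(z) = (1 + z)/(-1 + z)
k(0) + w(-12) = 7*(11 + 0)/(-18 + 7*0) + (1 - 12)/(-1 - 12) = 7*11/(-18 + 0) - 11/(-13) = 7*11/(-18) - 1/13*(-11) = 7*(-1/18)*11 + 11/13 = -77/18 + 11/13 = -803/234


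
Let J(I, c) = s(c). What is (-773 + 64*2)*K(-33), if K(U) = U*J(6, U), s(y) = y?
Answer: -702405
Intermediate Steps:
J(I, c) = c
K(U) = U**2 (K(U) = U*U = U**2)
(-773 + 64*2)*K(-33) = (-773 + 64*2)*(-33)**2 = (-773 + 128)*1089 = -645*1089 = -702405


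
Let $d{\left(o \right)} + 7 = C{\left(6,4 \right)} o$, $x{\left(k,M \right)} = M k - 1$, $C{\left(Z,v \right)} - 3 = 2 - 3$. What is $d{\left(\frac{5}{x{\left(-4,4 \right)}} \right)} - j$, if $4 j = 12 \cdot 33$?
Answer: $- \frac{1812}{17} \approx -106.59$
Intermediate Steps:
$C{\left(Z,v \right)} = 2$ ($C{\left(Z,v \right)} = 3 + \left(2 - 3\right) = 3 - 1 = 2$)
$x{\left(k,M \right)} = -1 + M k$
$j = 99$ ($j = \frac{12 \cdot 33}{4} = \frac{1}{4} \cdot 396 = 99$)
$d{\left(o \right)} = -7 + 2 o$
$d{\left(\frac{5}{x{\left(-4,4 \right)}} \right)} - j = \left(-7 + 2 \frac{5}{-1 + 4 \left(-4\right)}\right) - 99 = \left(-7 + 2 \frac{5}{-1 - 16}\right) - 99 = \left(-7 + 2 \frac{5}{-17}\right) - 99 = \left(-7 + 2 \cdot 5 \left(- \frac{1}{17}\right)\right) - 99 = \left(-7 + 2 \left(- \frac{5}{17}\right)\right) - 99 = \left(-7 - \frac{10}{17}\right) - 99 = - \frac{129}{17} - 99 = - \frac{1812}{17}$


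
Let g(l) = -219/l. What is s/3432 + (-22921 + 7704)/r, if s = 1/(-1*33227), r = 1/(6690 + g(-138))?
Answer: -267069573717060995/2622806472 ≈ -1.0183e+8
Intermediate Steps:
r = 46/307813 (r = 1/(6690 - 219/(-138)) = 1/(6690 - 219*(-1/138)) = 1/(6690 + 73/46) = 1/(307813/46) = 46/307813 ≈ 0.00014944)
s = -1/33227 (s = 1/(-33227) = -1/33227 ≈ -3.0096e-5)
s/3432 + (-22921 + 7704)/r = -1/33227/3432 + (-22921 + 7704)/(46/307813) = -1/33227*1/3432 - 15217*307813/46 = -1/114035064 - 4683990421/46 = -267069573717060995/2622806472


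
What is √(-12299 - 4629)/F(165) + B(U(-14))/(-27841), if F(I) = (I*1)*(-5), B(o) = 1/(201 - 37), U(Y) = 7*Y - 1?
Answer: -1/4565924 - 92*I*√2/825 ≈ -2.1901e-7 - 0.15771*I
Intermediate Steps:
U(Y) = -1 + 7*Y
B(o) = 1/164
F(I) = -5*I (F(I) = I*(-5) = -5*I)
√(-12299 - 4629)/F(165) + B(U(-14))/(-27841) = √(-12299 - 4629)/((-5*165)) + (1/164)/(-27841) = √(-16928)/(-825) + (1/164)*(-1/27841) = (92*I*√2)*(-1/825) - 1/4565924 = -92*I*√2/825 - 1/4565924 = -1/4565924 - 92*I*√2/825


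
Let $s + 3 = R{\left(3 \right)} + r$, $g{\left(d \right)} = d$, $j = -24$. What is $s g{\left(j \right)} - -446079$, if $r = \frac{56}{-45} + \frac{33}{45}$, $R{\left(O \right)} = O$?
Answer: $\frac{6691369}{15} \approx 4.4609 \cdot 10^{5}$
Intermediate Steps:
$r = - \frac{23}{45}$ ($r = 56 \left(- \frac{1}{45}\right) + 33 \cdot \frac{1}{45} = - \frac{56}{45} + \frac{11}{15} = - \frac{23}{45} \approx -0.51111$)
$s = - \frac{23}{45}$ ($s = -3 + \left(3 - \frac{23}{45}\right) = -3 + \frac{112}{45} = - \frac{23}{45} \approx -0.51111$)
$s g{\left(j \right)} - -446079 = \left(- \frac{23}{45}\right) \left(-24\right) - -446079 = \frac{184}{15} + 446079 = \frac{6691369}{15}$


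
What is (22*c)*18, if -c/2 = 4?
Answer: -3168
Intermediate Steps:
c = -8 (c = -2*4 = -8)
(22*c)*18 = (22*(-8))*18 = -176*18 = -3168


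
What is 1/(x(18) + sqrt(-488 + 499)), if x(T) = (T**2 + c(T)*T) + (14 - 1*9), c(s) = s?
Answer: 653/426398 - sqrt(11)/426398 ≈ 0.0015237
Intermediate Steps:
x(T) = 5 + 2*T**2 (x(T) = (T**2 + T*T) + (14 - 1*9) = (T**2 + T**2) + (14 - 9) = 2*T**2 + 5 = 5 + 2*T**2)
1/(x(18) + sqrt(-488 + 499)) = 1/((5 + 2*18**2) + sqrt(-488 + 499)) = 1/((5 + 2*324) + sqrt(11)) = 1/((5 + 648) + sqrt(11)) = 1/(653 + sqrt(11))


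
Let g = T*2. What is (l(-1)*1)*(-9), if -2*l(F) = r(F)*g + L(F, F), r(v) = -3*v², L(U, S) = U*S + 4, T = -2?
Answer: 153/2 ≈ 76.500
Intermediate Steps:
L(U, S) = 4 + S*U (L(U, S) = S*U + 4 = 4 + S*U)
g = -4 (g = -2*2 = -4)
l(F) = -2 - 13*F²/2 (l(F) = -(-3*F²*(-4) + (4 + F*F))/2 = -(12*F² + (4 + F²))/2 = -(4 + 13*F²)/2 = -2 - 13*F²/2)
(l(-1)*1)*(-9) = ((-2 - 13/2*(-1)²)*1)*(-9) = ((-2 - 13/2*1)*1)*(-9) = ((-2 - 13/2)*1)*(-9) = -17/2*1*(-9) = -17/2*(-9) = 153/2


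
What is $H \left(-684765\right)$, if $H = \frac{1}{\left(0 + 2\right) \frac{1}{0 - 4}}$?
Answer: $1369530$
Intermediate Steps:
$H = -2$ ($H = \frac{1}{2 \frac{1}{-4}} = \frac{1}{2 \left(- \frac{1}{4}\right)} = \frac{1}{- \frac{1}{2}} = -2$)
$H \left(-684765\right) = \left(-2\right) \left(-684765\right) = 1369530$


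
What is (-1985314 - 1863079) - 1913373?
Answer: -5761766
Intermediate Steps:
(-1985314 - 1863079) - 1913373 = -3848393 - 1913373 = -5761766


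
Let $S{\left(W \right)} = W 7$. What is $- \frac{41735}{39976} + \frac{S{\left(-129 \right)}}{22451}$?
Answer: $- \frac{973090813}{897501176} \approx -1.0842$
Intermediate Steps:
$S{\left(W \right)} = 7 W$
$- \frac{41735}{39976} + \frac{S{\left(-129 \right)}}{22451} = - \frac{41735}{39976} + \frac{7 \left(-129\right)}{22451} = \left(-41735\right) \frac{1}{39976} - \frac{903}{22451} = - \frac{41735}{39976} - \frac{903}{22451} = - \frac{973090813}{897501176}$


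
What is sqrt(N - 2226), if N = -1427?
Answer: I*sqrt(3653) ≈ 60.44*I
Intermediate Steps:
sqrt(N - 2226) = sqrt(-1427 - 2226) = sqrt(-3653) = I*sqrt(3653)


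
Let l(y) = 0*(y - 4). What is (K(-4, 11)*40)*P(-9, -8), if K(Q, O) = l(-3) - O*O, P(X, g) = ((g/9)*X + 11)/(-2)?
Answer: 45980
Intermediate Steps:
l(y) = 0 (l(y) = 0*(-4 + y) = 0)
P(X, g) = -11/2 - X*g/18 (P(X, g) = ((g*(1/9))*X + 11)*(-1/2) = ((g/9)*X + 11)*(-1/2) = (X*g/9 + 11)*(-1/2) = (11 + X*g/9)*(-1/2) = -11/2 - X*g/18)
K(Q, O) = -O**2 (K(Q, O) = 0 - O*O = 0 - O**2 = -O**2)
(K(-4, 11)*40)*P(-9, -8) = (-1*11**2*40)*(-11/2 - 1/18*(-9)*(-8)) = (-1*121*40)*(-11/2 - 4) = -121*40*(-19/2) = -4840*(-19/2) = 45980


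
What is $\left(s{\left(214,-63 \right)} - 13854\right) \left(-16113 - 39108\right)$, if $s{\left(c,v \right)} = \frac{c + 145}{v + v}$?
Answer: $\frac{32137940941}{42} \approx 7.6519 \cdot 10^{8}$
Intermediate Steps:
$s{\left(c,v \right)} = \frac{145 + c}{2 v}$
$\left(s{\left(214,-63 \right)} - 13854\right) \left(-16113 - 39108\right) = \left(\frac{145 + 214}{2 \left(-63\right)} - 13854\right) \left(-16113 - 39108\right) = \left(\frac{1}{2} \left(- \frac{1}{63}\right) 359 - 13854\right) \left(-55221\right) = \left(- \frac{359}{126} - 13854\right) \left(-55221\right) = \left(- \frac{1745963}{126}\right) \left(-55221\right) = \frac{32137940941}{42}$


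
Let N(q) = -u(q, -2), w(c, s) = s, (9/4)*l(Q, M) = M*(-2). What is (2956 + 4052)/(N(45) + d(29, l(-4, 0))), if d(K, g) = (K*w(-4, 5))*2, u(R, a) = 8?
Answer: 1168/47 ≈ 24.851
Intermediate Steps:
l(Q, M) = -8*M/9 (l(Q, M) = 4*(M*(-2))/9 = 4*(-2*M)/9 = -8*M/9)
d(K, g) = 10*K (d(K, g) = (K*5)*2 = (5*K)*2 = 10*K)
N(q) = -8 (N(q) = -1*8 = -8)
(2956 + 4052)/(N(45) + d(29, l(-4, 0))) = (2956 + 4052)/(-8 + 10*29) = 7008/(-8 + 290) = 7008/282 = 7008*(1/282) = 1168/47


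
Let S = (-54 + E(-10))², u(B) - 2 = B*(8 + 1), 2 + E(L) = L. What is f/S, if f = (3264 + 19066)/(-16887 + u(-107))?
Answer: -1015/3533904 ≈ -0.00028722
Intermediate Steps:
E(L) = -2 + L
u(B) = 2 + 9*B (u(B) = 2 + B*(8 + 1) = 2 + B*9 = 2 + 9*B)
f = -11165/8924 (f = (3264 + 19066)/(-16887 + (2 + 9*(-107))) = 22330/(-16887 + (2 - 963)) = 22330/(-16887 - 961) = 22330/(-17848) = 22330*(-1/17848) = -11165/8924 ≈ -1.2511)
S = 4356 (S = (-54 + (-2 - 10))² = (-54 - 12)² = (-66)² = 4356)
f/S = -11165/8924/4356 = -11165/8924*1/4356 = -1015/3533904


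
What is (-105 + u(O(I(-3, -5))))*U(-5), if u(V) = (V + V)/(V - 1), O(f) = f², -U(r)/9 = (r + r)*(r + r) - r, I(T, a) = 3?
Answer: 388395/4 ≈ 97099.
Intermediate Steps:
U(r) = -36*r² + 9*r (U(r) = -9*((r + r)*(r + r) - r) = -9*((2*r)*(2*r) - r) = -9*(4*r² - r) = -9*(-r + 4*r²) = -36*r² + 9*r)
u(V) = 2*V/(-1 + V) (u(V) = (2*V)/(-1 + V) = 2*V/(-1 + V))
(-105 + u(O(I(-3, -5))))*U(-5) = (-105 + 2*3²/(-1 + 3²))*(9*(-5)*(1 - 4*(-5))) = (-105 + 2*9/(-1 + 9))*(9*(-5)*(1 + 20)) = (-105 + 2*9/8)*(9*(-5)*21) = (-105 + 2*9*(⅛))*(-945) = (-105 + 9/4)*(-945) = -411/4*(-945) = 388395/4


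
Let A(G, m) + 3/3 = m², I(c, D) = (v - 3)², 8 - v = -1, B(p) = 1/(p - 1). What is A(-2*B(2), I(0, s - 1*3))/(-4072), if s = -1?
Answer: -1295/4072 ≈ -0.31803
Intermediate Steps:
B(p) = 1/(-1 + p)
v = 9 (v = 8 - 1*(-1) = 8 + 1 = 9)
I(c, D) = 36 (I(c, D) = (9 - 3)² = 6² = 36)
A(G, m) = -1 + m²
A(-2*B(2), I(0, s - 1*3))/(-4072) = (-1 + 36²)/(-4072) = (-1 + 1296)*(-1/4072) = 1295*(-1/4072) = -1295/4072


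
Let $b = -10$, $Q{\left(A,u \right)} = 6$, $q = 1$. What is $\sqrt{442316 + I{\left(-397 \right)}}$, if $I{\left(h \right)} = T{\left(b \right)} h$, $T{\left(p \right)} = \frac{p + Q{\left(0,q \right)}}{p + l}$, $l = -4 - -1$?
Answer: $\frac{2 \sqrt{18682690}}{13} \approx 664.98$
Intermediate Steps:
$l = -3$ ($l = -4 + 1 = -3$)
$T{\left(p \right)} = \frac{6 + p}{-3 + p}$ ($T{\left(p \right)} = \frac{p + 6}{p - 3} = \frac{6 + p}{-3 + p}$)
$I{\left(h \right)} = \frac{4 h}{13}$ ($I{\left(h \right)} = \frac{6 - 10}{-3 - 10} h = \frac{1}{-13} \left(-4\right) h = \left(- \frac{1}{13}\right) \left(-4\right) h = \frac{4 h}{13}$)
$\sqrt{442316 + I{\left(-397 \right)}} = \sqrt{442316 + \frac{4}{13} \left(-397\right)} = \sqrt{442316 - \frac{1588}{13}} = \sqrt{\frac{5748520}{13}} = \frac{2 \sqrt{18682690}}{13}$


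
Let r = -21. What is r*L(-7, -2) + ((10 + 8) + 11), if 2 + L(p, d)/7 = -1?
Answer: 470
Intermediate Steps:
L(p, d) = -21 (L(p, d) = -14 + 7*(-1) = -14 - 7 = -21)
r*L(-7, -2) + ((10 + 8) + 11) = -21*(-21) + ((10 + 8) + 11) = 441 + (18 + 11) = 441 + 29 = 470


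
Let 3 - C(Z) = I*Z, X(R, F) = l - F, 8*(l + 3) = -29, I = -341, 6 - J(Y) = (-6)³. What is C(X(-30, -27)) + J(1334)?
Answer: 57383/8 ≈ 7172.9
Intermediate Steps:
J(Y) = 222 (J(Y) = 6 - 1*(-6)³ = 6 - 1*(-216) = 6 + 216 = 222)
l = -53/8 (l = -3 + (⅛)*(-29) = -3 - 29/8 = -53/8 ≈ -6.6250)
X(R, F) = -53/8 - F
C(Z) = 3 + 341*Z (C(Z) = 3 - (-341)*Z = 3 + 341*Z)
C(X(-30, -27)) + J(1334) = (3 + 341*(-53/8 - 1*(-27))) + 222 = (3 + 341*(-53/8 + 27)) + 222 = (3 + 341*(163/8)) + 222 = (3 + 55583/8) + 222 = 55607/8 + 222 = 57383/8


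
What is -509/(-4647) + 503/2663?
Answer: 3692908/12374961 ≈ 0.29842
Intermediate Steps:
-509/(-4647) + 503/2663 = -509*(-1/4647) + 503*(1/2663) = 509/4647 + 503/2663 = 3692908/12374961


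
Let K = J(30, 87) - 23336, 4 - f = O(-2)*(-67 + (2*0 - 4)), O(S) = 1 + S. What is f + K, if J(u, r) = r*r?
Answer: -15834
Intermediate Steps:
J(u, r) = r²
f = -67 (f = 4 - (1 - 2)*(-67 + (2*0 - 4)) = 4 - (-1)*(-67 + (0 - 4)) = 4 - (-1)*(-67 - 4) = 4 - (-1)*(-71) = 4 - 1*71 = 4 - 71 = -67)
K = -15767 (K = 87² - 23336 = 7569 - 23336 = -15767)
f + K = -67 - 15767 = -15834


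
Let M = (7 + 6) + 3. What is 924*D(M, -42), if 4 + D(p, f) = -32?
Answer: -33264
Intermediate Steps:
M = 16 (M = 13 + 3 = 16)
D(p, f) = -36 (D(p, f) = -4 - 32 = -36)
924*D(M, -42) = 924*(-36) = -33264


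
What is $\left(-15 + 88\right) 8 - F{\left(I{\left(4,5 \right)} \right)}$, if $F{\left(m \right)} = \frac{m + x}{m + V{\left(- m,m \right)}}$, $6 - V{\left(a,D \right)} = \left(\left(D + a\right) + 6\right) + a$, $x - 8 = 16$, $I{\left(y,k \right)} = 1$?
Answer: $\frac{1143}{2} \approx 571.5$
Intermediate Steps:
$x = 24$ ($x = 8 + 16 = 24$)
$V{\left(a,D \right)} = - D - 2 a$ ($V{\left(a,D \right)} = 6 - \left(\left(\left(D + a\right) + 6\right) + a\right) = 6 - \left(\left(6 + D + a\right) + a\right) = 6 - \left(6 + D + 2 a\right) = - D - 2 a$)
$F{\left(m \right)} = \frac{24 + m}{2 m}$ ($F{\left(m \right)} = \frac{m + 24}{m - \left(m + 2 \left(-1\right) m\right)} = \frac{24 + m}{m + \left(- m + 2 m\right)} = \frac{24 + m}{m + m} = \frac{24 + m}{2 m}$)
$\left(-15 + 88\right) 8 - F{\left(I{\left(4,5 \right)} \right)} = \left(-15 + 88\right) 8 - \frac{24 + 1}{2 \cdot 1} = 73 \cdot 8 - \frac{1}{2} \cdot 1 \cdot 25 = 584 - \frac{25}{2} = \frac{1143}{2}$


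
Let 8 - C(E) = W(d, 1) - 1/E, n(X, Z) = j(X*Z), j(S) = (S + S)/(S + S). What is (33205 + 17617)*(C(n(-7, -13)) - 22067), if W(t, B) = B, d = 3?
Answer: -1121082498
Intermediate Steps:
j(S) = 1 (j(S) = (2*S)/((2*S)) = (2*S)*(1/(2*S)) = 1)
n(X, Z) = 1
C(E) = 7 + 1/E (C(E) = 8 - (1 - 1/E) = 8 + (-1 + 1/E) = 7 + 1/E)
(33205 + 17617)*(C(n(-7, -13)) - 22067) = (33205 + 17617)*((7 + 1/1) - 22067) = 50822*((7 + 1) - 22067) = 50822*(8 - 22067) = 50822*(-22059) = -1121082498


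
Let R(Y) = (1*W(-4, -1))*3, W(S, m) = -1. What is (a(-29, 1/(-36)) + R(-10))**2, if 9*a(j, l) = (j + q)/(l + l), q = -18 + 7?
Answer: 5929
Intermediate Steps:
q = -11
R(Y) = -3 (R(Y) = (1*(-1))*3 = -1*3 = -3)
a(j, l) = (-11 + j)/(18*l) (a(j, l) = ((j - 11)/(l + l))/9 = ((-11 + j)/((2*l)))/9 = ((-11 + j)*(1/(2*l)))/9 = ((-11 + j)/(2*l))/9 = (-11 + j)/(18*l))
(a(-29, 1/(-36)) + R(-10))**2 = ((-11 - 29)/(18*((1/(-36)))) - 3)**2 = ((1/18)*(-40)/(1*(-1/36)) - 3)**2 = ((1/18)*(-40)/(-1/36) - 3)**2 = ((1/18)*(-36)*(-40) - 3)**2 = (80 - 3)**2 = 77**2 = 5929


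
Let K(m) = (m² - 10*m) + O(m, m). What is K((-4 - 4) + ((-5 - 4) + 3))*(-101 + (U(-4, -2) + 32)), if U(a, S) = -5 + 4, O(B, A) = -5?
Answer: -23170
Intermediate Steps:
U(a, S) = -1
K(m) = -5 + m² - 10*m (K(m) = (m² - 10*m) - 5 = -5 + m² - 10*m)
K((-4 - 4) + ((-5 - 4) + 3))*(-101 + (U(-4, -2) + 32)) = (-5 + ((-4 - 4) + ((-5 - 4) + 3))² - 10*((-4 - 4) + ((-5 - 4) + 3)))*(-101 + (-1 + 32)) = (-5 + (-8 + (-9 + 3))² - 10*(-8 + (-9 + 3)))*(-101 + 31) = (-5 + (-8 - 6)² - 10*(-8 - 6))*(-70) = (-5 + (-14)² - 10*(-14))*(-70) = (-5 + 196 + 140)*(-70) = 331*(-70) = -23170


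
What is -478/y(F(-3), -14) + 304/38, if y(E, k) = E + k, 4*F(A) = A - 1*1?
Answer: 598/15 ≈ 39.867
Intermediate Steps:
F(A) = -¼ + A/4 (F(A) = (A - 1*1)/4 = (A - 1)/4 = (-1 + A)/4 = -¼ + A/4)
-478/y(F(-3), -14) + 304/38 = -478/((-¼ + (¼)*(-3)) - 14) + 304/38 = -478/((-¼ - ¾) - 14) + 304*(1/38) = -478/(-1 - 14) + 8 = -478/(-15) + 8 = -478*(-1/15) + 8 = 478/15 + 8 = 598/15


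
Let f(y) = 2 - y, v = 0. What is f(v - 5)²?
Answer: 49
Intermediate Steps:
f(v - 5)² = (2 - (0 - 5))² = (2 - 1*(-5))² = (2 + 5)² = 7² = 49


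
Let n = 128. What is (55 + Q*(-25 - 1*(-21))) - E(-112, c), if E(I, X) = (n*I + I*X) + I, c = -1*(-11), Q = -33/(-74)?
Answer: 582129/37 ≈ 15733.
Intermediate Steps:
Q = 33/74 (Q = -33*(-1/74) = 33/74 ≈ 0.44595)
c = 11
E(I, X) = 129*I + I*X (E(I, X) = (128*I + I*X) + I = 129*I + I*X)
(55 + Q*(-25 - 1*(-21))) - E(-112, c) = (55 + 33*(-25 - 1*(-21))/74) - (-112)*(129 + 11) = (55 + 33*(-25 + 21)/74) - (-112)*140 = (55 + (33/74)*(-4)) - 1*(-15680) = (55 - 66/37) + 15680 = 1969/37 + 15680 = 582129/37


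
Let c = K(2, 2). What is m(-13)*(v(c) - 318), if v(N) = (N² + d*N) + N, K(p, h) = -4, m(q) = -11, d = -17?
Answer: 2618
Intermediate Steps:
c = -4
v(N) = N² - 16*N (v(N) = (N² - 17*N) + N = N² - 16*N)
m(-13)*(v(c) - 318) = -11*(-4*(-16 - 4) - 318) = -11*(-4*(-20) - 318) = -11*(80 - 318) = -11*(-238) = 2618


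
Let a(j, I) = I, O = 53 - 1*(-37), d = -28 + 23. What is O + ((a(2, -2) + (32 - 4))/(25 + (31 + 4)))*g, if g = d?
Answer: 527/6 ≈ 87.833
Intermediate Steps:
d = -5
O = 90 (O = 53 + 37 = 90)
g = -5
O + ((a(2, -2) + (32 - 4))/(25 + (31 + 4)))*g = 90 + ((-2 + (32 - 4))/(25 + (31 + 4)))*(-5) = 90 + ((-2 + 28)/(25 + 35))*(-5) = 90 + (26/60)*(-5) = 90 + (26*(1/60))*(-5) = 90 + (13/30)*(-5) = 90 - 13/6 = 527/6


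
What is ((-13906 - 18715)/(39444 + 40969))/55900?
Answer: -32621/4495086700 ≈ -7.2570e-6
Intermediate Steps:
((-13906 - 18715)/(39444 + 40969))/55900 = -32621/80413*(1/55900) = -32621*1/80413*(1/55900) = -32621/80413*1/55900 = -32621/4495086700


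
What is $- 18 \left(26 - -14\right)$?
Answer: $-720$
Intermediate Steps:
$- 18 \left(26 - -14\right) = - 18 \left(26 + \left(-3 + 17\right)\right) = - 18 \left(26 + 14\right) = \left(-18\right) 40 = -720$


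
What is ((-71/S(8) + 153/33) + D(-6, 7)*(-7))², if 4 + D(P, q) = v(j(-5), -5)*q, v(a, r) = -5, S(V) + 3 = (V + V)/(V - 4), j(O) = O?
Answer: 5166529/121 ≈ 42699.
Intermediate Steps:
S(V) = -3 + 2*V/(-4 + V) (S(V) = -3 + (V + V)/(V - 4) = -3 + (2*V)/(-4 + V) = -3 + 2*V/(-4 + V))
D(P, q) = -4 - 5*q
((-71/S(8) + 153/33) + D(-6, 7)*(-7))² = ((-71*(-4 + 8)/(12 - 1*8) + 153/33) + (-4 - 5*7)*(-7))² = ((-71*4/(12 - 8) + 153*(1/33)) + (-4 - 35)*(-7))² = ((-71/1 + 51/11) - 39*(-7))² = ((-71/1 + 51/11) + 273)² = ((-71*1 + 51/11) + 273)² = ((-71 + 51/11) + 273)² = (-730/11 + 273)² = (2273/11)² = 5166529/121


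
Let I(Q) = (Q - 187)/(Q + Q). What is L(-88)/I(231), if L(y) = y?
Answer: -924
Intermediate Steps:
I(Q) = (-187 + Q)/(2*Q) (I(Q) = (-187 + Q)/((2*Q)) = (-187 + Q)*(1/(2*Q)) = (-187 + Q)/(2*Q))
L(-88)/I(231) = -88*462/(-187 + 231) = -88/((1/2)*(1/231)*44) = -88/2/21 = -88*21/2 = -924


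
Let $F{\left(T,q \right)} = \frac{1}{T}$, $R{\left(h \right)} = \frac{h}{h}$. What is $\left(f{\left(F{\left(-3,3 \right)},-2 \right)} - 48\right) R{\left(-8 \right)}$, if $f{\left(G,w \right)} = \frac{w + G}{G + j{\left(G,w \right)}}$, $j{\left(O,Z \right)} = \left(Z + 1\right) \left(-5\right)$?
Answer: $- \frac{97}{2} \approx -48.5$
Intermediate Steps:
$R{\left(h \right)} = 1$
$j{\left(O,Z \right)} = -5 - 5 Z$ ($j{\left(O,Z \right)} = \left(1 + Z\right) \left(-5\right) = -5 - 5 Z$)
$f{\left(G,w \right)} = \frac{G + w}{-5 + G - 5 w}$ ($f{\left(G,w \right)} = \frac{w + G}{G - \left(5 + 5 w\right)} = \frac{G + w}{-5 + G - 5 w}$)
$\left(f{\left(F{\left(-3,3 \right)},-2 \right)} - 48\right) R{\left(-8 \right)} = \left(\frac{- \frac{1}{-3} - -2}{5 - \frac{1}{-3} + 5 \left(-2\right)} - 48\right) 1 = \left(\frac{\left(-1\right) \left(- \frac{1}{3}\right) + 2}{5 - - \frac{1}{3} - 10} - 48\right) 1 = \left(\frac{\frac{1}{3} + 2}{5 + \frac{1}{3} - 10} - 48\right) 1 = \left(\frac{1}{- \frac{14}{3}} \cdot \frac{7}{3} - 48\right) 1 = \left(\left(- \frac{3}{14}\right) \frac{7}{3} - 48\right) 1 = \left(- \frac{1}{2} - 48\right) 1 = \left(- \frac{97}{2}\right) 1 = - \frac{97}{2}$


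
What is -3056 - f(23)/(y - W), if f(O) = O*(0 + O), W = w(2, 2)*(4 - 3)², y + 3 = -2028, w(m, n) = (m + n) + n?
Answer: -6224543/2037 ≈ -3055.7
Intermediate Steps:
w(m, n) = m + 2*n
y = -2031 (y = -3 - 2028 = -2031)
W = 6 (W = (2 + 2*2)*(4 - 3)² = (2 + 4)*1² = 6*1 = 6)
f(O) = O² (f(O) = O*O = O²)
-3056 - f(23)/(y - W) = -3056 - 23²/(-2031 - 1*6) = -3056 - 529/(-2031 - 6) = -3056 - 529/(-2037) = -3056 - 529*(-1)/2037 = -3056 - 1*(-529/2037) = -3056 + 529/2037 = -6224543/2037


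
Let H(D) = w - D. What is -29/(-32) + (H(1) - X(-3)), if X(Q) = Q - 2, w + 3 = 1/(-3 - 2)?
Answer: 273/160 ≈ 1.7062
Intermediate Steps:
w = -16/5 (w = -3 + 1/(-3 - 2) = -3 + 1/(-5) = -3 - 1/5 = -16/5 ≈ -3.2000)
X(Q) = -2 + Q
H(D) = -16/5 - D
-29/(-32) + (H(1) - X(-3)) = -29/(-32) + ((-16/5 - 1*1) - (-2 - 3)) = -29*(-1/32) + ((-16/5 - 1) - 1*(-5)) = 29/32 + (-21/5 + 5) = 29/32 + 4/5 = 273/160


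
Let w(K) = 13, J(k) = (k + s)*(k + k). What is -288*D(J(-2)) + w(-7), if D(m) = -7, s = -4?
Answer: 2029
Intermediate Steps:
J(k) = 2*k*(-4 + k) (J(k) = (k - 4)*(k + k) = (-4 + k)*(2*k) = 2*k*(-4 + k))
-288*D(J(-2)) + w(-7) = -288*(-7) + 13 = 2016 + 13 = 2029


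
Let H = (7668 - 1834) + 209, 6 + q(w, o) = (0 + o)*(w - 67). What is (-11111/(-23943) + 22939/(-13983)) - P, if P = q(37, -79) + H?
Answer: -312779463083/37199441 ≈ -8408.2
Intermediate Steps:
q(w, o) = -6 + o*(-67 + w) (q(w, o) = -6 + (0 + o)*(w - 67) = -6 + o*(-67 + w))
H = 6043 (H = 5834 + 209 = 6043)
P = 8407 (P = (-6 - 67*(-79) - 79*37) + 6043 = (-6 + 5293 - 2923) + 6043 = 2364 + 6043 = 8407)
(-11111/(-23943) + 22939/(-13983)) - P = (-11111/(-23943) + 22939/(-13983)) - 1*8407 = (-11111*(-1/23943) + 22939*(-1/13983)) - 8407 = (11111/23943 - 22939/13983) - 8407 = -43762596/37199441 - 8407 = -312779463083/37199441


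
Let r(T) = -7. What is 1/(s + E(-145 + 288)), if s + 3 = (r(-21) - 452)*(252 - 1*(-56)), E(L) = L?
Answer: -1/141232 ≈ -7.0805e-6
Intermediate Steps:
s = -141375 (s = -3 + (-7 - 452)*(252 - 1*(-56)) = -3 - 459*(252 + 56) = -3 - 459*308 = -3 - 141372 = -141375)
1/(s + E(-145 + 288)) = 1/(-141375 + (-145 + 288)) = 1/(-141375 + 143) = 1/(-141232) = -1/141232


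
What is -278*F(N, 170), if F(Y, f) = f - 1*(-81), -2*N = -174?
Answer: -69778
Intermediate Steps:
N = 87 (N = -½*(-174) = 87)
F(Y, f) = 81 + f (F(Y, f) = f + 81 = 81 + f)
-278*F(N, 170) = -278*(81 + 170) = -278*251 = -69778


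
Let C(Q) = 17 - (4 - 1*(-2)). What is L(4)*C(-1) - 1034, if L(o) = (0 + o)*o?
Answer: -858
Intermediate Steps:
L(o) = o**2 (L(o) = o*o = o**2)
C(Q) = 11 (C(Q) = 17 - (4 + 2) = 17 - 1*6 = 17 - 6 = 11)
L(4)*C(-1) - 1034 = 4**2*11 - 1034 = 16*11 - 1034 = 176 - 1034 = -858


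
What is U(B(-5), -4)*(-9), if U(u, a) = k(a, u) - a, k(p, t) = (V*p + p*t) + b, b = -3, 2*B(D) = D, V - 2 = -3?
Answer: -135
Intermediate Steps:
V = -1 (V = 2 - 3 = -1)
B(D) = D/2
k(p, t) = -3 - p + p*t (k(p, t) = (-p + p*t) - 3 = -3 - p + p*t)
U(u, a) = -3 - 2*a + a*u (U(u, a) = (-3 - a + a*u) - a = -3 - 2*a + a*u)
U(B(-5), -4)*(-9) = (-3 - 2*(-4) - 2*(-5))*(-9) = (-3 + 8 - 4*(-5/2))*(-9) = (-3 + 8 + 10)*(-9) = 15*(-9) = -135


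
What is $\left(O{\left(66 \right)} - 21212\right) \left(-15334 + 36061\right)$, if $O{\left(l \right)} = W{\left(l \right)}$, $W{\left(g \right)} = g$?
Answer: $-438293142$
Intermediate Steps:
$O{\left(l \right)} = l$
$\left(O{\left(66 \right)} - 21212\right) \left(-15334 + 36061\right) = \left(66 - 21212\right) \left(-15334 + 36061\right) = \left(-21146\right) 20727 = -438293142$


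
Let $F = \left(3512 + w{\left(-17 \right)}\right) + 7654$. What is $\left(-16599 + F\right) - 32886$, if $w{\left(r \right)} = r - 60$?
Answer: $-38396$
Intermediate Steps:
$w{\left(r \right)} = -60 + r$
$F = 11089$ ($F = \left(3512 - 77\right) + 7654 = 3435 + 7654 = 11089$)
$\left(-16599 + F\right) - 32886 = \left(-16599 + 11089\right) - 32886 = -5510 - 32886 = -38396$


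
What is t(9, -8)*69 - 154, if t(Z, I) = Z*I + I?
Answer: -5674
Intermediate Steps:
t(Z, I) = I + I*Z (t(Z, I) = I*Z + I = I + I*Z)
t(9, -8)*69 - 154 = -8*(1 + 9)*69 - 154 = -8*10*69 - 154 = -80*69 - 154 = -5520 - 154 = -5674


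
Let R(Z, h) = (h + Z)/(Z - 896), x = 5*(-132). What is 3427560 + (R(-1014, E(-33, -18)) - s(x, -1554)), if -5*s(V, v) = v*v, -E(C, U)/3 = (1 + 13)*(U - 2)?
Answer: 3734568843/955 ≈ 3.9105e+6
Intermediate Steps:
x = -660
E(C, U) = 84 - 42*U (E(C, U) = -3*(1 + 13)*(U - 2) = -42*(-2 + U) = -3*(-28 + 14*U) = 84 - 42*U)
s(V, v) = -v²/5 (s(V, v) = -v*v/5 = -v²/5)
R(Z, h) = (Z + h)/(-896 + Z)
3427560 + (R(-1014, E(-33, -18)) - s(x, -1554)) = 3427560 + ((-1014 + (84 - 42*(-18)))/(-896 - 1014) - (-1)*(-1554)²/5) = 3427560 + ((-1014 + (84 + 756))/(-1910) - (-1)*2414916/5) = 3427560 + (-(-1014 + 840)/1910 - 1*(-2414916/5)) = 3427560 + (-1/1910*(-174) + 2414916/5) = 3427560 + (87/955 + 2414916/5) = 3427560 + 461249043/955 = 3734568843/955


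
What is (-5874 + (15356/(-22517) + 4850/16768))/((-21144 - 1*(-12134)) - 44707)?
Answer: 100816610041/921893732416 ≈ 0.10936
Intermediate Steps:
(-5874 + (15356/(-22517) + 4850/16768))/((-21144 - 1*(-12134)) - 44707) = (-5874 + (15356*(-1/22517) + 4850*(1/16768)))/((-21144 + 12134) - 44707) = (-5874 + (-1396/2047 + 2425/8384))/(-9010 - 44707) = (-5874 - 6740089/17162048)/(-53717) = -100816610041/17162048*(-1/53717) = 100816610041/921893732416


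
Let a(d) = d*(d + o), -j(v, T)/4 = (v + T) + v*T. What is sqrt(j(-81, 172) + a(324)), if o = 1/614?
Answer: sqrt(15111934394)/307 ≈ 400.43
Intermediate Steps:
j(v, T) = -4*T - 4*v - 4*T*v (j(v, T) = -4*((v + T) + v*T) = -4*((T + v) + T*v) = -4*(T + v + T*v) = -4*T - 4*v - 4*T*v)
o = 1/614 ≈ 0.0016287
a(d) = d*(1/614 + d) (a(d) = d*(d + 1/614) = d*(1/614 + d))
sqrt(j(-81, 172) + a(324)) = sqrt((-4*172 - 4*(-81) - 4*172*(-81)) + 324*(1/614 + 324)) = sqrt((-688 + 324 + 55728) + 324*(198937/614)) = sqrt(55364 + 32227794/307) = sqrt(49224542/307) = sqrt(15111934394)/307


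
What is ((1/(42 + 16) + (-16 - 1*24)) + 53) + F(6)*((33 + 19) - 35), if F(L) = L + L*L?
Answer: 42167/58 ≈ 727.02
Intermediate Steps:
F(L) = L + L²
((1/(42 + 16) + (-16 - 1*24)) + 53) + F(6)*((33 + 19) - 35) = ((1/(42 + 16) + (-16 - 1*24)) + 53) + (6*(1 + 6))*((33 + 19) - 35) = ((1/58 + (-16 - 24)) + 53) + (6*7)*(52 - 35) = ((1/58 - 40) + 53) + 42*17 = (-2319/58 + 53) + 714 = 755/58 + 714 = 42167/58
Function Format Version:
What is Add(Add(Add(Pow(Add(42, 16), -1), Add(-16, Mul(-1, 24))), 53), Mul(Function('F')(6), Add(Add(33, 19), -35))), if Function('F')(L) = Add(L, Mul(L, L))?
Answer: Rational(42167, 58) ≈ 727.02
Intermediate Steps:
Function('F')(L) = Add(L, Pow(L, 2))
Add(Add(Add(Pow(Add(42, 16), -1), Add(-16, Mul(-1, 24))), 53), Mul(Function('F')(6), Add(Add(33, 19), -35))) = Add(Add(Add(Pow(Add(42, 16), -1), Add(-16, Mul(-1, 24))), 53), Mul(Mul(6, Add(1, 6)), Add(Add(33, 19), -35))) = Add(Add(Add(Pow(58, -1), Add(-16, -24)), 53), Mul(Mul(6, 7), Add(52, -35))) = Add(Add(Add(Rational(1, 58), -40), 53), Mul(42, 17)) = Add(Add(Rational(-2319, 58), 53), 714) = Add(Rational(755, 58), 714) = Rational(42167, 58)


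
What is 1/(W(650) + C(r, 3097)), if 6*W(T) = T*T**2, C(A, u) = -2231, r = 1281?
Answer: 3/137305807 ≈ 2.1849e-8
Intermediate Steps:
W(T) = T**3/6 (W(T) = (T*T**2)/6 = T**3/6)
1/(W(650) + C(r, 3097)) = 1/((1/6)*650**3 - 2231) = 1/((1/6)*274625000 - 2231) = 1/(137312500/3 - 2231) = 1/(137305807/3) = 3/137305807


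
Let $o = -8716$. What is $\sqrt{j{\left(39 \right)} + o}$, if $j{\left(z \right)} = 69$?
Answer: $i \sqrt{8647} \approx 92.989 i$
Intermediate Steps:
$\sqrt{j{\left(39 \right)} + o} = \sqrt{69 - 8716} = \sqrt{-8647} = i \sqrt{8647}$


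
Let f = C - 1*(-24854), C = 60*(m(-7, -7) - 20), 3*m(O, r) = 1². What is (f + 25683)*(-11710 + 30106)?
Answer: 907971372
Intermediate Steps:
m(O, r) = ⅓ (m(O, r) = (⅓)*1² = (⅓)*1 = ⅓)
C = -1180 (C = 60*(⅓ - 20) = 60*(-59/3) = -1180)
f = 23674 (f = -1180 - 1*(-24854) = -1180 + 24854 = 23674)
(f + 25683)*(-11710 + 30106) = (23674 + 25683)*(-11710 + 30106) = 49357*18396 = 907971372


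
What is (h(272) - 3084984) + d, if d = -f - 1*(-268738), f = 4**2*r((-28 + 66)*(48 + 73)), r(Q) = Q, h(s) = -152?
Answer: -2889966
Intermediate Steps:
f = 73568 (f = 4**2*((-28 + 66)*(48 + 73)) = 16*(38*121) = 16*4598 = 73568)
d = 195170 (d = -1*73568 - 1*(-268738) = -73568 + 268738 = 195170)
(h(272) - 3084984) + d = (-152 - 3084984) + 195170 = -3085136 + 195170 = -2889966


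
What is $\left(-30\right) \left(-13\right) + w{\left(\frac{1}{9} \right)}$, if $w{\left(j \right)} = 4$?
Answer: $394$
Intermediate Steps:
$\left(-30\right) \left(-13\right) + w{\left(\frac{1}{9} \right)} = \left(-30\right) \left(-13\right) + 4 = 390 + 4 = 394$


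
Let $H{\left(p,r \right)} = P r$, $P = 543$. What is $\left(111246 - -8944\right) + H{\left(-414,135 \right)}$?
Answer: $193495$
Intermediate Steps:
$H{\left(p,r \right)} = 543 r$
$\left(111246 - -8944\right) + H{\left(-414,135 \right)} = \left(111246 - -8944\right) + 543 \cdot 135 = \left(111246 + \left(-66 + 9010\right)\right) + 73305 = \left(111246 + 8944\right) + 73305 = 120190 + 73305 = 193495$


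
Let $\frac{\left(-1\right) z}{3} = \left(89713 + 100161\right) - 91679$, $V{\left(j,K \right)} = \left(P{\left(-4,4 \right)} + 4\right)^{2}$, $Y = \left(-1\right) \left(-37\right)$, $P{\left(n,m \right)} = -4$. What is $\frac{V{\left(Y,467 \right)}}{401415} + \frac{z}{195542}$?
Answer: $- \frac{294585}{195542} \approx -1.5065$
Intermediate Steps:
$Y = 37$
$V{\left(j,K \right)} = 0$ ($V{\left(j,K \right)} = \left(-4 + 4\right)^{2} = 0^{2} = 0$)
$z = -294585$ ($z = - 3 \left(\left(89713 + 100161\right) - 91679\right) = - 3 \left(189874 - 91679\right) = \left(-3\right) 98195 = -294585$)
$\frac{V{\left(Y,467 \right)}}{401415} + \frac{z}{195542} = \frac{0}{401415} - \frac{294585}{195542} = 0 \cdot \frac{1}{401415} - \frac{294585}{195542} = 0 - \frac{294585}{195542} = - \frac{294585}{195542}$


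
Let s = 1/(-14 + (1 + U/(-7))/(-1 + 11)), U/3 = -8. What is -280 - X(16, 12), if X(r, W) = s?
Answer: -265650/949 ≈ -279.93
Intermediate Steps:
U = -24 (U = 3*(-8) = -24)
s = -70/949 (s = 1/(-14 + (1 - 24/(-7))/(-1 + 11)) = 1/(-14 + (1 - 24*(-⅐))/10) = 1/(-14 + (1 + 24/7)*(⅒)) = 1/(-14 + (31/7)*(⅒)) = 1/(-14 + 31/70) = 1/(-949/70) = -70/949 ≈ -0.073762)
X(r, W) = -70/949
-280 - X(16, 12) = -280 - 1*(-70/949) = -280 + 70/949 = -265650/949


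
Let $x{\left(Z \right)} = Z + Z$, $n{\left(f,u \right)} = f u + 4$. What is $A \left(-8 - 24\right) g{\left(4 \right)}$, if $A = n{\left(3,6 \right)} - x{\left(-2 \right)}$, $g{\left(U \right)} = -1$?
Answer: $832$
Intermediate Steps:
$n{\left(f,u \right)} = 4 + f u$
$x{\left(Z \right)} = 2 Z$
$A = 26$ ($A = \left(4 + 3 \cdot 6\right) - 2 \left(-2\right) = \left(4 + 18\right) - -4 = 22 + 4 = 26$)
$A \left(-8 - 24\right) g{\left(4 \right)} = 26 \left(-8 - 24\right) \left(-1\right) = 26 \left(-32\right) \left(-1\right) = \left(-832\right) \left(-1\right) = 832$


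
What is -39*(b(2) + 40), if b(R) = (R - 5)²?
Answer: -1911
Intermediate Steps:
b(R) = (-5 + R)²
-39*(b(2) + 40) = -39*((-5 + 2)² + 40) = -39*((-3)² + 40) = -39*(9 + 40) = -39*49 = -1911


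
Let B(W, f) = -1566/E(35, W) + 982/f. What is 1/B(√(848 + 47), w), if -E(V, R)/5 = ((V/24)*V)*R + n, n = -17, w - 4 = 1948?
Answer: 2308775646909680/974509354521577 - 4475202048000*√895/139215622074511 ≈ 1.4075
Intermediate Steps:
w = 1952 (w = 4 + 1948 = 1952)
E(V, R) = 85 - 5*R*V²/24 (E(V, R) = -5*(((V/24)*V)*R - 17) = -5*((V²/24)*R - 17) = -5*(R*V²/24 - 17) = -5*(-17 + R*V²/24) = 85 - 5*R*V²/24)
B(W, f) = -1566/(85 - 6125*W/24) + 982/f (B(W, f) = -1566/(85 - 5/24*W*35²) + 982/f = -1566/(85 - 5/24*W*1225) + 982/f = -1566/(85 - 6125*W/24) + 982/f)
1/B(√(848 + 47), w) = 1/((⅖)*(-1001640 + 18792*1952 + 3007375*√(848 + 47))/(1952*(-408 + 1225*√(848 + 47)))) = 1/((⅖)*(1/1952)*(-1001640 + 36681984 + 3007375*√895)/(-408 + 1225*√895)) = 1/((⅖)*(1/1952)*(35680344 + 3007375*√895)/(-408 + 1225*√895)) = 1/((35680344 + 3007375*√895)/(4880*(-408 + 1225*√895))) = 4880*(-408 + 1225*√895)/(35680344 + 3007375*√895)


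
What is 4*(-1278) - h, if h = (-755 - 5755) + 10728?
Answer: -9330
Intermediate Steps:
h = 4218 (h = -6510 + 10728 = 4218)
4*(-1278) - h = 4*(-1278) - 1*4218 = -5112 - 4218 = -9330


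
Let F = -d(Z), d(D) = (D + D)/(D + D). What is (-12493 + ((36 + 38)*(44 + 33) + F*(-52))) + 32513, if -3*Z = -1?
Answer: 25770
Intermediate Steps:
Z = ⅓ (Z = -⅓*(-1) = ⅓ ≈ 0.33333)
d(D) = 1 (d(D) = (2*D)/((2*D)) = (2*D)*(1/(2*D)) = 1)
F = -1 (F = -1*1 = -1)
(-12493 + ((36 + 38)*(44 + 33) + F*(-52))) + 32513 = (-12493 + ((36 + 38)*(44 + 33) - 1*(-52))) + 32513 = (-12493 + (74*77 + 52)) + 32513 = (-12493 + (5698 + 52)) + 32513 = (-12493 + 5750) + 32513 = -6743 + 32513 = 25770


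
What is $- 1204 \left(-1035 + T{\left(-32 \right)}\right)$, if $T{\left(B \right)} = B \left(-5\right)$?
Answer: $1053500$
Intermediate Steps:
$T{\left(B \right)} = - 5 B$
$- 1204 \left(-1035 + T{\left(-32 \right)}\right) = - 1204 \left(-1035 - -160\right) = - 1204 \left(-1035 + 160\right) = \left(-1204\right) \left(-875\right) = 1053500$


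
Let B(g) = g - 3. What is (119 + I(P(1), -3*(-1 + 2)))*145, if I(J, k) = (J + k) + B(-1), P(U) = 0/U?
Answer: 16240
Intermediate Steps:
P(U) = 0
B(g) = -3 + g
I(J, k) = -4 + J + k (I(J, k) = (J + k) + (-3 - 1) = (J + k) - 4 = -4 + J + k)
(119 + I(P(1), -3*(-1 + 2)))*145 = (119 + (-4 + 0 - 3*(-1 + 2)))*145 = (119 + (-4 + 0 - 3*1))*145 = (119 + (-4 + 0 - 3))*145 = (119 - 7)*145 = 112*145 = 16240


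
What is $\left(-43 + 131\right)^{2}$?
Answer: $7744$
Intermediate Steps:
$\left(-43 + 131\right)^{2} = 88^{2} = 7744$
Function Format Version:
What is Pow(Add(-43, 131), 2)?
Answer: 7744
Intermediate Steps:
Pow(Add(-43, 131), 2) = Pow(88, 2) = 7744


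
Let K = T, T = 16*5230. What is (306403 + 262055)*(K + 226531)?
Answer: 176341924638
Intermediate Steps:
T = 83680
K = 83680
(306403 + 262055)*(K + 226531) = (306403 + 262055)*(83680 + 226531) = 568458*310211 = 176341924638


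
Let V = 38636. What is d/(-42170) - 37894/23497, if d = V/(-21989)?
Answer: -17568646920064/10894103613305 ≈ -1.6127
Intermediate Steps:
d = -38636/21989 (d = 38636/(-21989) = 38636*(-1/21989) = -38636/21989 ≈ -1.7571)
d/(-42170) - 37894/23497 = -38636/21989/(-42170) - 37894/23497 = -38636/21989*(-1/42170) - 37894*1/23497 = 19318/463638065 - 37894/23497 = -17568646920064/10894103613305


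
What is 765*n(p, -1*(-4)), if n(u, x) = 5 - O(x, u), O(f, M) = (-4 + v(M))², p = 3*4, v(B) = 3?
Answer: 3060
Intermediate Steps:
p = 12
O(f, M) = 1 (O(f, M) = (-4 + 3)² = (-1)² = 1)
n(u, x) = 4 (n(u, x) = 5 - 1*1 = 5 - 1 = 4)
765*n(p, -1*(-4)) = 765*4 = 3060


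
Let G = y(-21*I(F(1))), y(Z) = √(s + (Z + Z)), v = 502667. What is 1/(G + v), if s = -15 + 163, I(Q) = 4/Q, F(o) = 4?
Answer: 502667/252674112783 - √106/252674112783 ≈ 1.9893e-6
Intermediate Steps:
s = 148
y(Z) = √(148 + 2*Z) (y(Z) = √(148 + (Z + Z)) = √(148 + 2*Z))
G = √106 (G = √(148 + 2*(-84/4)) = √(148 + 2*(-21*1)) = √(148 + 2*(-21)) = √(148 - 42) = √106 ≈ 10.296)
1/(G + v) = 1/(√106 + 502667) = 1/(502667 + √106)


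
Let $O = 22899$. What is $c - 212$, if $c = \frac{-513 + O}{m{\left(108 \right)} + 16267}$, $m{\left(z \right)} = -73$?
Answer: $- \frac{568457}{2699} \approx -210.62$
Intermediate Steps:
$c = \frac{3731}{2699}$ ($c = \frac{-513 + 22899}{-73 + 16267} = \frac{22386}{16194} = 22386 \cdot \frac{1}{16194} = \frac{3731}{2699} \approx 1.3824$)
$c - 212 = \frac{3731}{2699} - 212 = - \frac{568457}{2699}$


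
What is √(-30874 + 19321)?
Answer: I*√11553 ≈ 107.48*I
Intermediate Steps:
√(-30874 + 19321) = √(-11553) = I*√11553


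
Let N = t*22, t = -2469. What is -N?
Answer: 54318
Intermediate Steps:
N = -54318 (N = -2469*22 = -54318)
-N = -1*(-54318) = 54318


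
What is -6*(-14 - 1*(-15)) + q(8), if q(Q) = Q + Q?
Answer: 10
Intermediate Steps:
q(Q) = 2*Q
-6*(-14 - 1*(-15)) + q(8) = -6*(-14 - 1*(-15)) + 2*8 = -6*(-14 + 15) + 16 = -6*1 + 16 = -6 + 16 = 10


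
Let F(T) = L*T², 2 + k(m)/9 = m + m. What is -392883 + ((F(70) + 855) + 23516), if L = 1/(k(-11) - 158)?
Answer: -68914194/187 ≈ -3.6853e+5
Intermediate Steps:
k(m) = -18 + 18*m (k(m) = -18 + 9*(m + m) = -18 + 9*(2*m) = -18 + 18*m)
L = -1/374 (L = 1/((-18 + 18*(-11)) - 158) = 1/((-18 - 198) - 158) = 1/(-216 - 158) = 1/(-374) = -1/374 ≈ -0.0026738)
F(T) = -T²/374
-392883 + ((F(70) + 855) + 23516) = -392883 + ((-1/374*70² + 855) + 23516) = -392883 + ((-1/374*4900 + 855) + 23516) = -392883 + ((-2450/187 + 855) + 23516) = -392883 + (157435/187 + 23516) = -392883 + 4554927/187 = -68914194/187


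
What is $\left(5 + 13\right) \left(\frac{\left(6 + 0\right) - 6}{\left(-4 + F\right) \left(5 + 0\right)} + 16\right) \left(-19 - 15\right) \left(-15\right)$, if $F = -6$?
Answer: $146880$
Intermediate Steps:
$\left(5 + 13\right) \left(\frac{\left(6 + 0\right) - 6}{\left(-4 + F\right) \left(5 + 0\right)} + 16\right) \left(-19 - 15\right) \left(-15\right) = \left(5 + 13\right) \left(\frac{\left(6 + 0\right) - 6}{\left(-4 - 6\right) \left(5 + 0\right)} + 16\right) \left(-19 - 15\right) \left(-15\right) = 18 \left(\frac{6 - 6}{\left(-10\right) 5} + 16\right) \left(-34\right) \left(-15\right) = 18 \left(\frac{0}{-50} + 16\right) \left(-34\right) \left(-15\right) = 18 \left(0 \left(- \frac{1}{50}\right) + 16\right) \left(-34\right) \left(-15\right) = 18 \left(0 + 16\right) \left(-34\right) \left(-15\right) = 18 \cdot 16 \left(-34\right) \left(-15\right) = 18 \left(-544\right) \left(-15\right) = \left(-9792\right) \left(-15\right) = 146880$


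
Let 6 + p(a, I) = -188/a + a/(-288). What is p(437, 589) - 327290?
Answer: -41192410489/125856 ≈ -3.2730e+5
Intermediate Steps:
p(a, I) = -6 - 188/a - a/288 (p(a, I) = -6 + (-188/a + a/(-288)) = -6 + (-188/a + a*(-1/288)) = -6 + (-188/a - a/288) = -6 - 188/a - a/288)
p(437, 589) - 327290 = (-6 - 188/437 - 1/288*437) - 327290 = (-6 - 188*1/437 - 437/288) - 327290 = (-6 - 188/437 - 437/288) - 327290 = -1000249/125856 - 327290 = -41192410489/125856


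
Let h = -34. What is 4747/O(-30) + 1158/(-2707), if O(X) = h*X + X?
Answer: 11703709/2679930 ≈ 4.3672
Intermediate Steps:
O(X) = -33*X (O(X) = -34*X + X = -33*X)
4747/O(-30) + 1158/(-2707) = 4747/((-33*(-30))) + 1158/(-2707) = 4747/990 + 1158*(-1/2707) = 4747*(1/990) - 1158/2707 = 4747/990 - 1158/2707 = 11703709/2679930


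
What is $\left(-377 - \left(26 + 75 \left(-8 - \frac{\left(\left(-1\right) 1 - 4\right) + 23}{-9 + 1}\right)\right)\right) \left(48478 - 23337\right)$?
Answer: $\frac{2840933}{4} \approx 7.1023 \cdot 10^{5}$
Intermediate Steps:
$\left(-377 - \left(26 + 75 \left(-8 - \frac{\left(\left(-1\right) 1 - 4\right) + 23}{-9 + 1}\right)\right)\right) \left(48478 - 23337\right) = \left(-377 - \left(26 + 75 \left(-8 - \frac{\left(-1 - 4\right) + 23}{-8}\right)\right)\right) 25141 = \left(-377 - \left(26 + 75 \left(-8 - \left(-5 + 23\right) \left(- \frac{1}{8}\right)\right)\right)\right) 25141 = \left(-377 - \left(26 + 75 \left(-8 - 18 \left(- \frac{1}{8}\right)\right)\right)\right) 25141 = \left(-377 - \left(26 + 75 \left(-8 - - \frac{9}{4}\right)\right)\right) 25141 = \left(-377 - \left(26 + 75 \left(-8 + \frac{9}{4}\right)\right)\right) 25141 = \left(-377 - - \frac{1621}{4}\right) 25141 = \left(-377 + \left(-26 + \frac{1725}{4}\right)\right) 25141 = \left(-377 + \frac{1621}{4}\right) 25141 = \frac{113}{4} \cdot 25141 = \frac{2840933}{4}$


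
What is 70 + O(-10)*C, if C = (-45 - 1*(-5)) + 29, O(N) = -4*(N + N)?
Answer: -810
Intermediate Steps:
O(N) = -8*N
C = -11 (C = (-45 + 5) + 29 = -40 + 29 = -11)
70 + O(-10)*C = 70 - 8*(-10)*(-11) = 70 + 80*(-11) = 70 - 880 = -810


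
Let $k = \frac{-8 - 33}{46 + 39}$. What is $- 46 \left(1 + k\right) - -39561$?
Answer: $\frac{3360661}{85} \approx 39537.0$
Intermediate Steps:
$k = - \frac{41}{85} \approx -0.48235$
$- 46 \left(1 + k\right) - -39561 = - 46 \left(1 - \frac{41}{85}\right) - -39561 = \left(-46\right) \frac{44}{85} + 39561 = - \frac{2024}{85} + 39561 = \frac{3360661}{85}$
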